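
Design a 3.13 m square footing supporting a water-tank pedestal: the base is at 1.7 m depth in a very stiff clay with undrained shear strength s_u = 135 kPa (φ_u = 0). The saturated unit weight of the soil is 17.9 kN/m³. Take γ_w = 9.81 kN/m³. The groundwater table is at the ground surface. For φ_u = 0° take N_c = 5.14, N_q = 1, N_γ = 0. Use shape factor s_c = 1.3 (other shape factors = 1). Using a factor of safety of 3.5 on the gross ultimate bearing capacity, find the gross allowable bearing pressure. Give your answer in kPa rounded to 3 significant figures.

q_all ≈ 262 kPa

Water table at ground surface, so effective unit weight γ' = 17.9 − 9.81 = 8.09 kN/m³ is used throughout; overburden q = 8.09 × 1.7 = 13.753 kPa.
Cohesion term c·N_c·s_c = 135 × 5.14 × 1.3 = 902.07 kPa; surcharge term q·N_q = 13.753 × 1 = 13.753 kPa.
q_ult = 902.07 + 13.753 = 915.82 kPa.
q_all = 915.82 / 3.5 = 261.66 kPa.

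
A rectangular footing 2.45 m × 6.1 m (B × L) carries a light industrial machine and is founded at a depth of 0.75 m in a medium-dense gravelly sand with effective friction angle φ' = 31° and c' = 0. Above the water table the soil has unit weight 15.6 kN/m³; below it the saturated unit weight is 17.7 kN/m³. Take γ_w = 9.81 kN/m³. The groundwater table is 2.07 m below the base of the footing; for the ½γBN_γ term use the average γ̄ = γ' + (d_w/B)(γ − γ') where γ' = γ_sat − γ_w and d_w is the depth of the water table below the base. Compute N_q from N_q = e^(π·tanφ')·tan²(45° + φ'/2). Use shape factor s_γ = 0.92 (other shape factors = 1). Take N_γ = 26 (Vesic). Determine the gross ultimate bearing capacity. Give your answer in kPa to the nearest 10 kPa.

tan31° = 0.6009, so N_q = e^(π×0.6009)·tan²(60.5°) = 6.604 × 3.124 = 20.63.
q = γ·D_f = 15.6 × 0.75 = 11.7 kPa.
γ' = 7.89 kN/m³; averaging over the depth B below the base, γ̄ = γ' + (d_w/B)(γ − γ') = 14.404 kN/m³.
q·N_q = 11.7 × 20.631 = 241.38 kPa
0.5·γ·B·N_γ·s_γ = 0.5 × 14.404 × 2.45 × 26 × 0.92 = 422.07 kPa
q_ult = 241.38 + 422.07 = 663.45 kPa.

q_ult ≈ 660 kPa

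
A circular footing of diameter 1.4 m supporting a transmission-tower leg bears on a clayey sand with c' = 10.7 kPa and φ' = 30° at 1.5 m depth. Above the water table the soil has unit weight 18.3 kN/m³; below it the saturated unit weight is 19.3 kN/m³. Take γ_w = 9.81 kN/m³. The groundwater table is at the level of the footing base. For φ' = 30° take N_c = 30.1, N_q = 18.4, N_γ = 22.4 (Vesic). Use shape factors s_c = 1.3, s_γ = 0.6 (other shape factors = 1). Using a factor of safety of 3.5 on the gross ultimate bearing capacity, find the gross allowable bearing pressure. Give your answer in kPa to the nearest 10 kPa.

q_all ≈ 290 kPa

Effective surcharge at the founding depth q = γ·D_f = 18.3 × 1.5 = 27.45 kPa.
The water table coincides with the base, so in the self-weight term γ → γ' = 9.49 kN/m³.
q_ult = c·N_c·s_c + q·N_q + 0.5·γ·B·N_γ·s_γ
     = 10.7 × 30.1 × 1.3 + 27.45 × 18.4 + 0.5 × 9.49 × 1.4 × 22.4 × 0.6
     = 418.69 + 505.08 + 89.282 = 1013.1 kPa.
q_all = 1013.1 / 3.5 = 289.44 kPa.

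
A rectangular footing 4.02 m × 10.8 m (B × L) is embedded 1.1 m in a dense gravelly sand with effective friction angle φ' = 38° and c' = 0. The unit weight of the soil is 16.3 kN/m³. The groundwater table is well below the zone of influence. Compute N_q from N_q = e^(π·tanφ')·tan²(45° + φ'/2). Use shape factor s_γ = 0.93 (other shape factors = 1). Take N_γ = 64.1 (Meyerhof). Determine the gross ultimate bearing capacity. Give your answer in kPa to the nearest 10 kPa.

q_ult ≈ 2830 kPa

tan38° = 0.7813, so N_q = e^(π×0.7813)·tan²(64°) = 11.64 × 4.204 = 48.93.
Effective surcharge at the founding depth q = γ·D_f = 16.3 × 1.1 = 17.93 kPa.
q_ult = q·N_q + 0.5·γ·B·N_γ·s_γ
     = 17.93 × 48.933 + 0.5 × 16.3 × 4.02 × 64.1 × 0.93
     = 877.37 + 1953.1 = 2830.5 kPa.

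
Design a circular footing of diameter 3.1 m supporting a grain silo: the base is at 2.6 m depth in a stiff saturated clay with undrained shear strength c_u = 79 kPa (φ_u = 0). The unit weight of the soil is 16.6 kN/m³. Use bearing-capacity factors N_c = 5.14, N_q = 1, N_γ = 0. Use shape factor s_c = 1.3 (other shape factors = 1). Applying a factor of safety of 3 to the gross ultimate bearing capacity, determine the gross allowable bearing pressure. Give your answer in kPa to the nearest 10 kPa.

q_all ≈ 190 kPa

q = γ·D_f = 16.6 × 2.6 = 43.16 kPa.
c·N_c·s_c = 79 × 5.14 × 1.3 = 527.88 kPa
q·N_q = 43.16 × 1 = 43.16 kPa
q_ult = 527.88 + 43.16 = 571.04 kPa.
q_all = q_ult / FS = 571.04 / 3 = 190.35 kPa.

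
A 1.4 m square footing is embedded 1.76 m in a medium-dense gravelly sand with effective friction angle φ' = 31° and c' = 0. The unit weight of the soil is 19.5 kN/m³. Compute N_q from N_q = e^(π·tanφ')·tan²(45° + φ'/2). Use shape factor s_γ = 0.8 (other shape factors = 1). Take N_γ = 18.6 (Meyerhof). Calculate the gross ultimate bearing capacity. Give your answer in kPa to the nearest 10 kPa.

tan31° = 0.6009, so N_q = e^(π×0.6009)·tan²(60.5°) = 6.604 × 3.124 = 20.63.
Overburden at base level: q = 19.5 × 1.76 = 34.32 kPa.
Surcharge term q·N_q = 34.32 × 20.631 = 708.05 kPa; self-weight term 0.5·γ·B·N_γ·s_γ = 0.5 × 19.5 × 1.4 × 18.6 × 0.8 = 203.11 kPa.
q_ult = 708.05 + 203.11 = 911.16 kPa.

q_ult ≈ 910 kPa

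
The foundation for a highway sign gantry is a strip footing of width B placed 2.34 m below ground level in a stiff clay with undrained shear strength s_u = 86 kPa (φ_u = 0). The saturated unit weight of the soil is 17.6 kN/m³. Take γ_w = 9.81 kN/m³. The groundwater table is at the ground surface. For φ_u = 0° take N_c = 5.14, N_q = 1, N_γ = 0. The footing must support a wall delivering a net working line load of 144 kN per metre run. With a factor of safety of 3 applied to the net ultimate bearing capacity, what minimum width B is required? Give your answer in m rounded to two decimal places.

γ' = 17.6 − 9.81 = 7.79 kN/m³ (submerged throughout). q = 7.79 × 2.34 = 18.229 kPa.
c·N_c = 86 × 5.14 = 442.04 kPa
q·N_q = 18.229 × 1 = 18.229 kPa
q_ult = 442.04 + 18.229 = 460.27 kPa.
For φ = 0 the ½γBN_γ term vanishes, so q_ult is independent of B. q_net = 460.27 − 18.229 = 442.04 kPa; q_all(net) = 442.04/3 = 147.35 kPa.
Required width B = w / q_all(net) = 144 / 147.35 = 0.977 m.

B = 0.98 m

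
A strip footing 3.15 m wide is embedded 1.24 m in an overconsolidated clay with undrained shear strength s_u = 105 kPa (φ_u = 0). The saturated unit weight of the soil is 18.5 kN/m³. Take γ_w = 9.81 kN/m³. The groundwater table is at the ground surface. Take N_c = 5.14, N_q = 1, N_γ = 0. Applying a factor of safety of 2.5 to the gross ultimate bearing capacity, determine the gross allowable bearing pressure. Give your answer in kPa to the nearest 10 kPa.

With the water table at the surface the whole profile is submerged: γ' = 18.5 − 9.81 = 8.69 kN/m³, so q = γ'·D_f = 10.776 kPa.
q_ult = c·N_c + q·N_q
     = 105 × 5.14 + 10.776 × 1
     = 539.7 + 10.776 = 550.48 kPa.
q_all = q_ult / FS = 550.48 / 2.5 = 220.19 kPa.

q_all ≈ 220 kPa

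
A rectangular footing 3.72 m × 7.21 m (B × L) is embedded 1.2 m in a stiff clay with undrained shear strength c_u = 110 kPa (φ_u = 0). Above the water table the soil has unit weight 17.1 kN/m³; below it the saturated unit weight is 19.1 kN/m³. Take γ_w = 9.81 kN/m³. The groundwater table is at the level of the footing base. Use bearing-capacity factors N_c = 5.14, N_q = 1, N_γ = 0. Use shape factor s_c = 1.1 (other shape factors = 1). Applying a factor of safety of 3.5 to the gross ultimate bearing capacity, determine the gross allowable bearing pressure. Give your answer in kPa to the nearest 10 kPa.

q_all ≈ 180 kPa

q = γ·D_f = 17.1 × 1.2 = 20.52 kPa.
c·N_c·s_c = 110 × 5.14 × 1.1 = 621.94 kPa
q·N_q = 20.52 × 1 = 20.52 kPa
q_ult = 621.94 + 20.52 = 642.46 kPa.
q_all = q_ult / FS = 642.46 / 3.5 = 183.56 kPa.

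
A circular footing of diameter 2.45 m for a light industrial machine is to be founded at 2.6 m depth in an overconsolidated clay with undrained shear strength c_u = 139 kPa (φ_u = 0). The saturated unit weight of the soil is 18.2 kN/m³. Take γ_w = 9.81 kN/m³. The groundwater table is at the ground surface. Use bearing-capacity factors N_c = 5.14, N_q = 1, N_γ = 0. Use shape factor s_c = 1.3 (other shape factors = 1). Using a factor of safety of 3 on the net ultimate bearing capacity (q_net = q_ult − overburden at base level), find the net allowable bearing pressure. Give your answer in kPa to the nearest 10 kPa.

Water table at ground surface, so effective unit weight γ' = 18.2 − 9.81 = 8.39 kN/m³ is used throughout; overburden q = 8.39 × 2.6 = 21.814 kPa.
Cohesion term c·N_c·s_c = 139 × 5.14 × 1.3 = 928.8 kPa; surcharge term q·N_q = 21.814 × 1 = 21.814 kPa.
q_ult = 928.8 + 21.814 = 950.61 kPa.
q_net = 950.61 − 21.814 = 928.8 kPa.
q_all(net) = 928.8 / 3 = 309.6 kPa.

q_all(net) ≈ 310 kPa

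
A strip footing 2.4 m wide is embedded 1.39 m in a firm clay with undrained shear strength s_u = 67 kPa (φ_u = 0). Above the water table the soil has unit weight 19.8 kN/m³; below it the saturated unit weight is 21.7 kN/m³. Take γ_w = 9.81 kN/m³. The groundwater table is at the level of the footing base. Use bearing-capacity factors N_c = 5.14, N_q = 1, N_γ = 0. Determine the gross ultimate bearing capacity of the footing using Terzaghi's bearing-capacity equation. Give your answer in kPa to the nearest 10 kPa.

q_ult ≈ 370 kPa

Effective surcharge at the founding depth q = γ·D_f = 19.8 × 1.39 = 27.522 kPa.
q_ult = c·N_c + q·N_q
     = 67 × 5.14 + 27.522 × 1
     = 344.38 + 27.522 = 371.9 kPa.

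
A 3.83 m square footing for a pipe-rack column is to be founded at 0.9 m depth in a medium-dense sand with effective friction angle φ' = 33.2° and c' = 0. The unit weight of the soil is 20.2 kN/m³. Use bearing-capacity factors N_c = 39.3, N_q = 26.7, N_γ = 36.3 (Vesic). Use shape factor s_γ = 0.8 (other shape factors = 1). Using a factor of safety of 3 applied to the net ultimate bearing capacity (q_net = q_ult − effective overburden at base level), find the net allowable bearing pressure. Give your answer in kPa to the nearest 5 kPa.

Effective surcharge at the founding depth q = γ·D_f = 20.2 × 0.9 = 18.18 kPa.
q_ult = q·N_q + 0.5·γ·B·N_γ·s_γ
     = 18.18 × 26.7 + 0.5 × 20.2 × 3.83 × 36.3 × 0.8
     = 485.41 + 1123.4 = 1608.8 kPa.
Net ultimate: q_net = 1608.8 − 18.18 = 1590.6 kPa.
q_all(net) = 1590.6 / 3 = 530.19 kPa.

q_all(net) ≈ 530 kPa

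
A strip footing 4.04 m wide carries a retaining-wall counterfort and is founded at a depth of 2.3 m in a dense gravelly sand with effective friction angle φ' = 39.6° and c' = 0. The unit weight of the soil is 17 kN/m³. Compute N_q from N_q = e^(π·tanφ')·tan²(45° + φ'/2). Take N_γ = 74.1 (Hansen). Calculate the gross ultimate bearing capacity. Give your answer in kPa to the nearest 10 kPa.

q_ult ≈ 4920 kPa

tan39.6° = 0.8273, so N_q = e^(π×0.8273)·tan²(64.8°) = 13.45 × 4.516 = 60.74.
Overburden at base level: q = 17 × 2.3 = 39.1 kPa.
Surcharge term q·N_q = 39.1 × 60.74 = 2374.9 kPa; self-weight term 0.5·γ·B·N_γ = 0.5 × 17 × 4.04 × 74.1 = 2544.6 kPa.
q_ult = 2374.9 + 2544.6 = 4919.5 kPa.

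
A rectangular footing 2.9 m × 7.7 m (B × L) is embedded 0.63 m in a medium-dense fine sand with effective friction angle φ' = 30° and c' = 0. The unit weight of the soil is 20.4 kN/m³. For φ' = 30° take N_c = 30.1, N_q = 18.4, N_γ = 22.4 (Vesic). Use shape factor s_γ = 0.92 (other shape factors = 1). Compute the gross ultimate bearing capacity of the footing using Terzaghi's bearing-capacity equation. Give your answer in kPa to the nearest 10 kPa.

Overburden at base level: q = 20.4 × 0.63 = 12.852 kPa.
Surcharge term q·N_q = 12.852 × 18.4 = 236.48 kPa; self-weight term 0.5·γ·B·N_γ·s_γ = 0.5 × 20.4 × 2.9 × 22.4 × 0.92 = 609.58 kPa.
q_ult = 236.48 + 609.58 = 846.06 kPa.

q_ult ≈ 850 kPa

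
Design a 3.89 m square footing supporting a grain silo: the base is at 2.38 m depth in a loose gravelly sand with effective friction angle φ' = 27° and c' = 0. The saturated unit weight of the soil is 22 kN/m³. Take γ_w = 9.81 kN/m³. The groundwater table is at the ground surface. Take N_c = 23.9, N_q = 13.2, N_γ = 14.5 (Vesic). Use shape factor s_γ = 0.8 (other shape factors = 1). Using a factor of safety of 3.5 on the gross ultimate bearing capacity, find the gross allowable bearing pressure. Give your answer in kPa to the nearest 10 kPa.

With the water table at the surface the whole profile is submerged: γ' = 22 − 9.81 = 12.19 kN/m³, so q = γ'·D_f = 29.012 kPa; the same γ' applies in the ½γBN_γ term.
q_ult = q·N_q + 0.5·γ·B·N_γ·s_γ
     = 29.012 × 13.2 + 0.5 × 12.19 × 3.89 × 14.5 × 0.8
     = 382.96 + 275.03 = 657.99 kPa.
q_all = 657.99 / 3.5 = 188 kPa.

q_all ≈ 190 kPa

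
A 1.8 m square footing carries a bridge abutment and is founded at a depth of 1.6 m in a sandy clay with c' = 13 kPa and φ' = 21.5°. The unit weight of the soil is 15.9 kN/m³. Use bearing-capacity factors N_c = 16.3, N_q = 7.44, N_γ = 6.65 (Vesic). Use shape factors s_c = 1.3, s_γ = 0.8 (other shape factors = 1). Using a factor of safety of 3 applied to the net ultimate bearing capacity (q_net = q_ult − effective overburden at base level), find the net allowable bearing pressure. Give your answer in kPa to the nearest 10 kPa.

q = γ·D_f = 15.9 × 1.6 = 25.44 kPa.
c·N_c·s_c = 13 × 16.3 × 1.3 = 275.47 kPa
q·N_q = 25.44 × 7.44 = 189.27 kPa
0.5·γ·B·N_γ·s_γ = 0.5 × 15.9 × 1.8 × 6.65 × 0.8 = 76.129 kPa
q_ult = 275.47 + 189.27 + 76.129 = 540.87 kPa.
Net ultimate: q_net = 540.87 − 25.44 = 515.43 kPa.
q_all(net) = 515.43 / 3 = 171.81 kPa.

q_all(net) ≈ 170 kPa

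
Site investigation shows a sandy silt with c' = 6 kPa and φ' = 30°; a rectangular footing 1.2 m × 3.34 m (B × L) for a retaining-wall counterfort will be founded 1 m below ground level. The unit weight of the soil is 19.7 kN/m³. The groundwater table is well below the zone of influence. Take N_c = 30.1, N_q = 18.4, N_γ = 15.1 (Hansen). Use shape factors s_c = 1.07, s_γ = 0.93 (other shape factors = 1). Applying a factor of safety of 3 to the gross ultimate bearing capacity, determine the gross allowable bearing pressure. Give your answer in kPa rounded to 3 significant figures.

q = γ·D_f = 19.7 × 1 = 19.7 kPa.
c·N_c·s_c = 6 × 30.1 × 1.07 = 193.24 kPa
q·N_q = 19.7 × 18.4 = 362.48 kPa
0.5·γ·B·N_γ·s_γ = 0.5 × 19.7 × 1.2 × 15.1 × 0.93 = 165.99 kPa
q_ult = 193.24 + 362.48 + 165.99 = 721.71 kPa.
q_all = q_ult / FS = 721.71 / 3 = 240.57 kPa.

q_all ≈ 241 kPa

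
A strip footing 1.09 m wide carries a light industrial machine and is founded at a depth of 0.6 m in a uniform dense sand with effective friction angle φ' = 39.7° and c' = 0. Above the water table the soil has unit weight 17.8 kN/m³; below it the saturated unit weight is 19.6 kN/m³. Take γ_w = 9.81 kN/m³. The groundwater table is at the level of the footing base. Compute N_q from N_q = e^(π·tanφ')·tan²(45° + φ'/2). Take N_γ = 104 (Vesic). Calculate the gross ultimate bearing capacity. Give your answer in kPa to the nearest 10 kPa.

tan39.7° = 0.8302, so N_q = e^(π×0.8302)·tan²(64.85°) = 13.575 × 4.537 = 61.58.
Effective surcharge at the founding depth q = γ·D_f = 17.8 × 0.6 = 10.68 kPa.
The water table coincides with the base, so in the self-weight term γ → γ' = 9.79 kN/m³.
q_ult = q·N_q + 0.5·γ·B·N_γ
     = 10.68 × 61.583 + 0.5 × 9.79 × 1.09 × 104
     = 657.7 + 554.9 = 1212.6 kPa.

q_ult ≈ 1210 kPa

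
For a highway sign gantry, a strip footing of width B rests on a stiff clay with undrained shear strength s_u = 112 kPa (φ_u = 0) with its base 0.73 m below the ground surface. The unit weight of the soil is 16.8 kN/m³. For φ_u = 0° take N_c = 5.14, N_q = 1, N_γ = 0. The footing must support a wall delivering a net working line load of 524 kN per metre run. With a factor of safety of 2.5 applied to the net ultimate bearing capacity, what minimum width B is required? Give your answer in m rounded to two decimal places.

Effective surcharge at the founding depth q = γ·D_f = 16.8 × 0.73 = 12.264 kPa.
q_ult = c·N_c + q·N_q
     = 112 × 5.14 + 12.264 × 1
     = 575.68 + 12.264 = 587.94 kPa.
For φ = 0 the ½γBN_γ term vanishes, so q_ult is independent of B. q_net = 587.94 − 12.264 = 575.68 kPa; q_all(net) = 575.68/2.5 = 230.27 kPa.
Required width B = w / q_all(net) = 524 / 230.27 = 2.276 m.

B = 2.28 m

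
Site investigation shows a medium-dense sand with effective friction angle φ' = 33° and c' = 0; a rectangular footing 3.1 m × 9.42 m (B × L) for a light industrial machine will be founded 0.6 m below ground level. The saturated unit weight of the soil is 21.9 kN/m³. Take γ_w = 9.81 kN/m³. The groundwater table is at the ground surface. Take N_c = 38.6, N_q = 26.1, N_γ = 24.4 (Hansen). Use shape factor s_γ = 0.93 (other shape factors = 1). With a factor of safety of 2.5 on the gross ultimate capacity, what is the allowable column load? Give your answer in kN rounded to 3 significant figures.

With the water table at the surface the whole profile is submerged: γ' = 21.9 − 9.81 = 12.09 kN/m³, so q = γ'·D_f = 7.254 kPa; the same γ' applies in the ½γBN_γ term.
q_ult = q·N_q + 0.5·γ·B·N_γ·s_γ
     = 7.254 × 26.1 + 0.5 × 12.09 × 3.1 × 24.4 × 0.93
     = 189.33 + 425.24 = 614.57 kPa.
Gross allowable pressure q_all = 614.57 / 2.5 = 245.83 kPa.
Footing area = 29.202 m², so allowable column load = 245.83 × 29.202 = 7178.6 kN.

P_all ≈ 7180 kN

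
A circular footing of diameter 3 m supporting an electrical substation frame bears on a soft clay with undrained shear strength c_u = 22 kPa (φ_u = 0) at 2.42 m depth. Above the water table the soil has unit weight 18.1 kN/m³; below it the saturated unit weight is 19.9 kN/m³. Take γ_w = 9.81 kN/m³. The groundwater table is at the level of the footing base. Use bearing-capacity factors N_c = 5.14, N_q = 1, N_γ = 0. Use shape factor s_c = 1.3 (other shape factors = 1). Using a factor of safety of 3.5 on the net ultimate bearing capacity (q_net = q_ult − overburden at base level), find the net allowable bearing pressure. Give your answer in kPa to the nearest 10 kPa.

q_all(net) ≈ 40 kPa

Overburden at base level: q = 18.1 × 2.42 = 43.802 kPa.
Cohesion term c·N_c·s_c = 22 × 5.14 × 1.3 = 147 kPa; surcharge term q·N_q = 43.802 × 1 = 43.802 kPa.
q_ult = 147 + 43.802 = 190.81 kPa.
q_net = 190.81 − 43.802 = 147 kPa.
q_all(net) = 147 / 3.5 = 42.001 kPa.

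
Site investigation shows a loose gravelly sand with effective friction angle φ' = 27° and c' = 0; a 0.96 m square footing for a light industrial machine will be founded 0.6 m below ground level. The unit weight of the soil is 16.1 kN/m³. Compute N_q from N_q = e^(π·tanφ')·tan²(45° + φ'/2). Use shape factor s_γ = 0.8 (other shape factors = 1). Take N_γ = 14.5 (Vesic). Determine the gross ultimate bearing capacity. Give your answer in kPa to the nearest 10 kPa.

q_ult ≈ 220 kPa

tan27° = 0.5095, so N_q = e^(π×0.5095)·tan²(58.5°) = 4.957 × 2.663 = 13.2.
Effective surcharge at the founding depth q = γ·D_f = 16.1 × 0.6 = 9.66 kPa.
q_ult = q·N_q + 0.5·γ·B·N_γ·s_γ
     = 9.66 × 13.199 + 0.5 × 16.1 × 0.96 × 14.5 × 0.8
     = 127.5 + 89.645 = 217.15 kPa.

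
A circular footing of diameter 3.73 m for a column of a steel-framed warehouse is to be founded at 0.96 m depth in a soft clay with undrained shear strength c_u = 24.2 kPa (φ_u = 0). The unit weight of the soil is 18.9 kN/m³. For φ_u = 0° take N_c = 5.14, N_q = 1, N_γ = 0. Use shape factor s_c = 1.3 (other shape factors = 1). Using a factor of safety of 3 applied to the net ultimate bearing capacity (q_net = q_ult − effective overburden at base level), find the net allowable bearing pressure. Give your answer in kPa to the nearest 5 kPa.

q = γ·D_f = 18.9 × 0.96 = 18.144 kPa.
c·N_c·s_c = 24.2 × 5.14 × 1.3 = 161.7 kPa
q·N_q = 18.144 × 1 = 18.144 kPa
q_ult = 161.7 + 18.144 = 179.85 kPa.
Net ultimate: q_net = 179.85 − 18.144 = 161.7 kPa.
q_all(net) = 161.7 / 3 = 53.901 kPa.

q_all(net) ≈ 55 kPa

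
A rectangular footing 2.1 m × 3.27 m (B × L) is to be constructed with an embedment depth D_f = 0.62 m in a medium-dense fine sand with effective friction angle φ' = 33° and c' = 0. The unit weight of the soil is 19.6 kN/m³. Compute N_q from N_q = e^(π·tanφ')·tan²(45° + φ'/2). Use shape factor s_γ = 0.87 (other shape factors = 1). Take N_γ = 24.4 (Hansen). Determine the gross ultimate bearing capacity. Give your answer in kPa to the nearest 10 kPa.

q_ult ≈ 750 kPa

tan33° = 0.6494, so N_q = e^(π×0.6494)·tan²(61.5°) = 7.692 × 3.392 = 26.09.
q = γ·D_f = 19.6 × 0.62 = 12.152 kPa.
q·N_q = 12.152 × 26.092 = 317.07 kPa
0.5·γ·B·N_γ·s_γ = 0.5 × 19.6 × 2.1 × 24.4 × 0.87 = 436.87 kPa
q_ult = 317.07 + 436.87 = 753.94 kPa.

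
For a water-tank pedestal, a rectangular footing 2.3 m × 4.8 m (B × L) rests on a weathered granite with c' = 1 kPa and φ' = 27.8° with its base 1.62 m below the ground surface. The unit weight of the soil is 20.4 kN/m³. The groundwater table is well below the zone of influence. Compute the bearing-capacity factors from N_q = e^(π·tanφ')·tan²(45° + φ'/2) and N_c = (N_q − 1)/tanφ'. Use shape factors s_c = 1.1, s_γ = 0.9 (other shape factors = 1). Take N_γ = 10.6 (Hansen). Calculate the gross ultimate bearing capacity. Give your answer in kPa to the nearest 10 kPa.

q_ult ≈ 730 kPa

tan27.8° = 0.5272, so N_q = e^(π×0.5272)·tan²(58.9°) = 5.24 × 2.748 = 14.4.
N_c = (14.4 − 1)/tan27.8° = 25.42.
Effective surcharge at the founding depth q = γ·D_f = 20.4 × 1.62 = 33.048 kPa.
q_ult = c·N_c·s_c + q·N_q + 0.5·γ·B·N_γ·s_γ
     = 1 × 25.416 × 1.1 + 33.048 × 14.4 + 0.5 × 20.4 × 2.3 × 10.6 × 0.9
     = 27.958 + 475.91 + 223.81 = 727.67 kPa.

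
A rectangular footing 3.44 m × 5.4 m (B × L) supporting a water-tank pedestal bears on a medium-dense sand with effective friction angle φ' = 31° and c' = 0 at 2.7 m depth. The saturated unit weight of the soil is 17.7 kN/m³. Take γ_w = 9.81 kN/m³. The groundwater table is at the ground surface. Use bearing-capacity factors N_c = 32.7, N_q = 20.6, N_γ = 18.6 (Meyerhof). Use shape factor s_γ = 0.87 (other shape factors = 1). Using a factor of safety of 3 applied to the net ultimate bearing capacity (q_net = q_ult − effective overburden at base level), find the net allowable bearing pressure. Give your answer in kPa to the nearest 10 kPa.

γ' = 17.7 − 9.81 = 7.89 kN/m³ (submerged throughout). q = 7.89 × 2.7 = 21.303 kPa; the same γ' applies in the ½γBN_γ term.
q·N_q = 21.303 × 20.6 = 438.84 kPa
0.5·γ·B·N_γ·s_γ = 0.5 × 7.89 × 3.44 × 18.6 × 0.87 = 219.6 kPa
q_ult = 438.84 + 219.6 = 658.44 kPa.
Net ultimate: q_net = 658.44 − 21.303 = 637.14 kPa.
q_all(net) = 637.14 / 3 = 212.38 kPa.

q_all(net) ≈ 210 kPa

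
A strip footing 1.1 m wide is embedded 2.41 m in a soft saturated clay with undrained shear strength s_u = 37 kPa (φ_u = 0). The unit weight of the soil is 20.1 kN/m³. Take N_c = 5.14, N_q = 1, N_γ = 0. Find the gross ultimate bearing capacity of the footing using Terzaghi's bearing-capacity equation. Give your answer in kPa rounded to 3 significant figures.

Overburden at base level: q = 20.1 × 2.41 = 48.441 kPa.
Cohesion term c·N_c = 37 × 5.14 = 190.18 kPa; surcharge term q·N_q = 48.441 × 1 = 48.441 kPa.
q_ult = 190.18 + 48.441 = 238.62 kPa.

q_ult ≈ 239 kPa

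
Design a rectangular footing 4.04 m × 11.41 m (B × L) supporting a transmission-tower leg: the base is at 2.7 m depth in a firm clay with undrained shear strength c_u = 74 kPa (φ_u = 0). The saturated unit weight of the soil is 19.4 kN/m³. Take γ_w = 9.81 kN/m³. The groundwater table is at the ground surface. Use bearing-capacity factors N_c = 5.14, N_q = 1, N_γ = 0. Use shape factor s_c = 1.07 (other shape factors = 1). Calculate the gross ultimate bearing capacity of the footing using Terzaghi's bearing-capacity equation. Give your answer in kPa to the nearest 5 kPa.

q_ult ≈ 435 kPa

With the water table at the surface the whole profile is submerged: γ' = 19.4 − 9.81 = 9.59 kN/m³, so q = γ'·D_f = 25.893 kPa.
q_ult = c·N_c·s_c + q·N_q
     = 74 × 5.14 × 1.07 + 25.893 × 1
     = 406.99 + 25.893 = 432.88 kPa.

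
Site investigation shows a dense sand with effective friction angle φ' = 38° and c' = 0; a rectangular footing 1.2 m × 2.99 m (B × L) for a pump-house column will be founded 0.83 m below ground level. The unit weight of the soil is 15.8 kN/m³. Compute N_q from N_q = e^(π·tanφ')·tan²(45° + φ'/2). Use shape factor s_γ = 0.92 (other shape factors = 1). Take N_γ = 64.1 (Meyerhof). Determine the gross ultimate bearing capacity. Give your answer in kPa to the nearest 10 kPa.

q_ult ≈ 1200 kPa

tan38° = 0.7813, so N_q = e^(π×0.7813)·tan²(64°) = 11.64 × 4.204 = 48.93.
q = γ·D_f = 15.8 × 0.83 = 13.114 kPa.
q·N_q = 13.114 × 48.933 = 641.71 kPa
0.5·γ·B·N_γ·s_γ = 0.5 × 15.8 × 1.2 × 64.1 × 0.92 = 559.05 kPa
q_ult = 641.71 + 559.05 = 1200.8 kPa.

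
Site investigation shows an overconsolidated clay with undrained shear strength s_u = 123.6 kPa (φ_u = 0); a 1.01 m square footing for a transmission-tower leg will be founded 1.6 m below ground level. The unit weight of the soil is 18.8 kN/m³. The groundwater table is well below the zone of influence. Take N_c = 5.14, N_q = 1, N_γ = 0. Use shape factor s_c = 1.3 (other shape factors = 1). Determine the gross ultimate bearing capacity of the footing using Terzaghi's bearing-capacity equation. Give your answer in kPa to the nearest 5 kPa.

q_ult ≈ 855 kPa

Overburden at base level: q = 18.8 × 1.6 = 30.08 kPa.
Cohesion term c·N_c·s_c = 123.6 × 5.14 × 1.3 = 825.9 kPa; surcharge term q·N_q = 30.08 × 1 = 30.08 kPa.
q_ult = 825.9 + 30.08 = 855.98 kPa.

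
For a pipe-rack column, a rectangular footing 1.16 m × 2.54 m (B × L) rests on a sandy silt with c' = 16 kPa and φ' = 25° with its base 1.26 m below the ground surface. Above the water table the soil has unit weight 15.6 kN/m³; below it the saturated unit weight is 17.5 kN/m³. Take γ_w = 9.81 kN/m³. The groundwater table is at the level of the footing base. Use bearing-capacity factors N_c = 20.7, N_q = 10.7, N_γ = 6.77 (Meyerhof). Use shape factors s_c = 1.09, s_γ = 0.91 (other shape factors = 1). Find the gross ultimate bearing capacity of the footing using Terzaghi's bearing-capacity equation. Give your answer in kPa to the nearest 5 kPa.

q_ult ≈ 600 kPa

Effective surcharge at the founding depth q = γ·D_f = 15.6 × 1.26 = 19.656 kPa.
The water table coincides with the base, so in the self-weight term γ → γ' = 7.69 kN/m³.
q_ult = c·N_c·s_c + q·N_q + 0.5·γ·B·N_γ·s_γ
     = 16 × 20.7 × 1.09 + 19.656 × 10.7 + 0.5 × 7.69 × 1.16 × 6.77 × 0.91
     = 361.01 + 210.32 + 27.478 = 598.81 kPa.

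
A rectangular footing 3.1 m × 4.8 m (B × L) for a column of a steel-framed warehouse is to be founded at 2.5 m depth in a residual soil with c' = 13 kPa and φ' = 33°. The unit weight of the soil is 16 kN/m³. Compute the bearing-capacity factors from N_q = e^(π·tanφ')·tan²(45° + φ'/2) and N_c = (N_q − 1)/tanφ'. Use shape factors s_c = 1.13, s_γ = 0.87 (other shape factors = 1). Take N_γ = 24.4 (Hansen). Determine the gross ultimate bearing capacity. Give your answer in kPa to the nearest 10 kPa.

tan33° = 0.6494, so N_q = e^(π×0.6494)·tan²(61.5°) = 7.692 × 3.392 = 26.09.
N_c = (26.09 − 1)/tan33° = 38.64.
Effective surcharge at the founding depth q = γ·D_f = 16 × 2.5 = 40 kPa.
q_ult = c·N_c·s_c + q·N_q + 0.5·γ·B·N_γ·s_γ
     = 13 × 38.638 × 1.13 + 40 × 26.092 + 0.5 × 16 × 3.1 × 24.4 × 0.87
     = 567.6 + 1043.7 + 526.45 = 2137.7 kPa.

q_ult ≈ 2140 kPa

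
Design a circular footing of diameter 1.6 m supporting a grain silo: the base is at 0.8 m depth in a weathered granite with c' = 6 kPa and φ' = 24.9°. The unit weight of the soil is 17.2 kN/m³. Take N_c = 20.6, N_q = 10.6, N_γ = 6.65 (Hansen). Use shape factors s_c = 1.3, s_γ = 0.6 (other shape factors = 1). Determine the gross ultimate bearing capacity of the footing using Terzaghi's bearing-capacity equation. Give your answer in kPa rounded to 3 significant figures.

Overburden at base level: q = 17.2 × 0.8 = 13.76 kPa.
Cohesion term c·N_c·s_c = 6 × 20.6 × 1.3 = 160.68 kPa; surcharge term q·N_q = 13.76 × 10.6 = 145.86 kPa; self-weight term 0.5·γ·B·N_γ·s_γ = 0.5 × 17.2 × 1.6 × 6.65 × 0.6 = 54.902 kPa.
q_ult = 160.68 + 145.86 + 54.902 = 361.44 kPa.

q_ult ≈ 361 kPa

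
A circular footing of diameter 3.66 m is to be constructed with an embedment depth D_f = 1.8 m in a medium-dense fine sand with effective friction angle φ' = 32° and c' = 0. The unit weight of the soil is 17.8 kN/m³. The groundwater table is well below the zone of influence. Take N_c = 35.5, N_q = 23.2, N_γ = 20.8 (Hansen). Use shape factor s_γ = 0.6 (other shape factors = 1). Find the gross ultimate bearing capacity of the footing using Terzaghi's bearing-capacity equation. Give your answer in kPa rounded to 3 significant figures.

q_ult ≈ 1150 kPa

q = γ·D_f = 17.8 × 1.8 = 32.04 kPa.
q·N_q = 32.04 × 23.2 = 743.33 kPa
0.5·γ·B·N_γ·s_γ = 0.5 × 17.8 × 3.66 × 20.8 × 0.6 = 406.52 kPa
q_ult = 743.33 + 406.52 = 1149.9 kPa.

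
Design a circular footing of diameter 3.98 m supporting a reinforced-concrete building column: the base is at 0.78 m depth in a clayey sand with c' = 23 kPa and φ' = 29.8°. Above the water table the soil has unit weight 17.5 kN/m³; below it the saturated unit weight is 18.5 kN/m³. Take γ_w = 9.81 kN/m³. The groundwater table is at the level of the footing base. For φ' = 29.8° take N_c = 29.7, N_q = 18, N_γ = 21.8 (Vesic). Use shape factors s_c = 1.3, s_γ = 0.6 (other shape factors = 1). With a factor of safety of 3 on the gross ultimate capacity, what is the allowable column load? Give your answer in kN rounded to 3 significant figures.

Effective surcharge at the founding depth q = γ·D_f = 17.5 × 0.78 = 13.65 kPa.
The water table coincides with the base, so in the self-weight term γ → γ' = 8.69 kN/m³.
q_ult = c·N_c·s_c + q·N_q + 0.5·γ·B·N_γ·s_γ
     = 23 × 29.7 × 1.3 + 13.65 × 18 + 0.5 × 8.69 × 3.98 × 21.8 × 0.6
     = 888.03 + 245.7 + 226.19 = 1359.9 kPa.
Gross allowable pressure q_all = 1359.9 / 3 = 453.31 kPa.
Footing area = 12.441 m², so allowable column load = 453.31 × 12.441 = 5639.6 kN.

P_all ≈ 5640 kN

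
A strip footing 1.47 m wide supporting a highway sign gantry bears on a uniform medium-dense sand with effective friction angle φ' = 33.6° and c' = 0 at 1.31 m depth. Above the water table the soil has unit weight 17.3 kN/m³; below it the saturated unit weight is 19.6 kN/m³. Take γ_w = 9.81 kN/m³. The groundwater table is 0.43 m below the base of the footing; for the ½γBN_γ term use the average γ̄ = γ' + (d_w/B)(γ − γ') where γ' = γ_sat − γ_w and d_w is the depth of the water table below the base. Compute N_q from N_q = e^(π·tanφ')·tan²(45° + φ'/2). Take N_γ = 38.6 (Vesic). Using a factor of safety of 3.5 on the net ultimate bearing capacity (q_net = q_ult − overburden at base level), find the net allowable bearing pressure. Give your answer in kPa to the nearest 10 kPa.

q_all(net) ≈ 270 kPa

N_q = e^(π·tan33.6°)·tan²(61.8°) = 28.04.
q = γ·D_f = 17.3 × 1.31 = 22.663 kPa.
γ' = 9.79 kN/m³; averaging over the depth B below the base, γ̄ = γ' + (d_w/B)(γ − γ') = 11.987 kN/m³.
q·N_q = 22.663 × 28.044 = 635.57 kPa
0.5·γ·B·N_γ = 0.5 × 11.987 × 1.47 × 38.6 = 340.08 kPa
q_ult = 635.57 + 340.08 = 975.64 kPa.
q_net = 975.64 − 22.663 = 952.98 kPa.
q_all(net) = 952.98 / 3.5 = 272.28 kPa.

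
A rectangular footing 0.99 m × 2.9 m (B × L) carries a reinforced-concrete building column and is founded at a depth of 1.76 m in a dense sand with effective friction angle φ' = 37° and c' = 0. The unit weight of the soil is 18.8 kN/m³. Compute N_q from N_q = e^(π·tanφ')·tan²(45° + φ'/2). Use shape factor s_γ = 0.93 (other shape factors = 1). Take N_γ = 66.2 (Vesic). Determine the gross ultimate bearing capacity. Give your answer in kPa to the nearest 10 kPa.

q_ult ≈ 1990 kPa

tan37° = 0.7536, so N_q = e^(π×0.7536)·tan²(63.5°) = 10.669 × 4.023 = 42.92.
Overburden at base level: q = 18.8 × 1.76 = 33.088 kPa.
Surcharge term q·N_q = 33.088 × 42.92 = 1420.1 kPa; self-weight term 0.5·γ·B·N_γ·s_γ = 0.5 × 18.8 × 0.99 × 66.2 × 0.93 = 572.93 kPa.
q_ult = 1420.1 + 572.93 = 1993.1 kPa.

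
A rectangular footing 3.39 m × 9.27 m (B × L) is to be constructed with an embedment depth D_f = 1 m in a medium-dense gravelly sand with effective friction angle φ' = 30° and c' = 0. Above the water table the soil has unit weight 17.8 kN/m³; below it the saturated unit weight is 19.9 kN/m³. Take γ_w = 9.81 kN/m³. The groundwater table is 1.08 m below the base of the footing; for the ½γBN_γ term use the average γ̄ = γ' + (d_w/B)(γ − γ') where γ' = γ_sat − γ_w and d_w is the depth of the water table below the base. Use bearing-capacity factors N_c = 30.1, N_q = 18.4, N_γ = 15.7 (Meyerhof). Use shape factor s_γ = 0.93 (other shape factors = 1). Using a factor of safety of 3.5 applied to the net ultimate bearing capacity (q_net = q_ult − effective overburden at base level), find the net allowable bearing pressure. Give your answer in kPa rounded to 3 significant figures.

Overburden at base level: q = 17.8 × 1 = 17.8 kPa.
The water table is 1.08 m below the base (< B = 3.39 m), so the ½γBN_γ term uses γ̄ = γ' + (d_w/B)(γ − γ') = 10.09 + (1.08/3.39)(17.8 − 10.09) = 12.546 kN/m³.
Surcharge term q·N_q = 17.8 × 18.4 = 327.52 kPa; self-weight term 0.5·γ·B·N_γ·s_γ = 0.5 × 12.546 × 3.39 × 15.7 × 0.93 = 310.5 kPa.
q_ult = 327.52 + 310.5 = 638.02 kPa.
Net ultimate: q_net = 638.02 − 17.8 = 620.22 kPa.
q_all(net) = 620.22 / 3.5 = 177.21 kPa.

q_all(net) ≈ 177 kPa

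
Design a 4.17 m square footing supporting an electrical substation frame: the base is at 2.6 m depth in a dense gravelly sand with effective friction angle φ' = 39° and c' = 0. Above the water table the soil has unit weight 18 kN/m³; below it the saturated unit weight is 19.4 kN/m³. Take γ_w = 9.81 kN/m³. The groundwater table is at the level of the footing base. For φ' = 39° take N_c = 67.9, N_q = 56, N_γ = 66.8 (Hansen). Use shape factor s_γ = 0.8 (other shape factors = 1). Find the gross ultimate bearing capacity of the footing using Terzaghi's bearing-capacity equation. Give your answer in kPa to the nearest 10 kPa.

Overburden at base level: q = 18 × 2.6 = 46.8 kPa.
Below the base the soil is submerged, so the ½γBN_γ term uses γ' = 19.4 − 9.81 = 9.59 kN/m³.
Surcharge term q·N_q = 46.8 × 56 = 2620.8 kPa; self-weight term 0.5·γ·B·N_γ·s_γ = 0.5 × 9.59 × 4.17 × 66.8 × 0.8 = 1068.5 kPa.
q_ult = 2620.8 + 1068.5 = 3689.3 kPa.

q_ult ≈ 3690 kPa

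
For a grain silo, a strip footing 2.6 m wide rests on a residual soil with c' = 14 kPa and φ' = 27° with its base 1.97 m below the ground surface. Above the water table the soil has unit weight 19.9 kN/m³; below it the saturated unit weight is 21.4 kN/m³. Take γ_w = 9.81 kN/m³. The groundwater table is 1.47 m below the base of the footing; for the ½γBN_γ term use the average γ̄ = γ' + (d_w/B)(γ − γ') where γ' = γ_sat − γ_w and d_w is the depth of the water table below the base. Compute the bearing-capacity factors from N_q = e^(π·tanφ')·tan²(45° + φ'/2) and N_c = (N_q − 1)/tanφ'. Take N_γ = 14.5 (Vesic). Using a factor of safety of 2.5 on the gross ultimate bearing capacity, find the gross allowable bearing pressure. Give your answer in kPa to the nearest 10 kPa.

q_all ≈ 460 kPa

N_q = e^(π·tan27°)·tan²(58.5°) = 13.2; N_c = (N_q − 1)/tanφ' = 23.94.
Effective surcharge at the founding depth q = γ·D_f = 19.9 × 1.97 = 39.203 kPa.
With d_w = 1.47 m < B, γ̄ = 11.59 + (1.47/2.6) × (19.9 − 11.59) = 16.288 kN/m³.
q_ult = c·N_c + q·N_q + 0.5·γ·B·N_γ
     = 14 × 23.942 + 39.203 × 13.199 + 0.5 × 16.288 × 2.6 × 14.5
     = 335.19 + 517.45 + 307.04 = 1159.7 kPa.
q_all = 1159.7 / 2.5 = 463.87 kPa.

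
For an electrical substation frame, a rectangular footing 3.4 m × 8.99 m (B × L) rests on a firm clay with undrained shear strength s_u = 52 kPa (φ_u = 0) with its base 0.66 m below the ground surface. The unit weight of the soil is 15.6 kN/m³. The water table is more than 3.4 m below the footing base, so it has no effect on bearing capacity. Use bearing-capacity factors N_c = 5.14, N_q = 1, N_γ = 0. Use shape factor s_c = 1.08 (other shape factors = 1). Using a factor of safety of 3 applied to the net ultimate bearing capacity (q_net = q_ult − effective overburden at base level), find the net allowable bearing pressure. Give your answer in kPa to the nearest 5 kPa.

q = γ·D_f = 15.6 × 0.66 = 10.296 kPa.
c·N_c·s_c = 52 × 5.14 × 1.08 = 288.66 kPa
q·N_q = 10.296 × 1 = 10.296 kPa
q_ult = 288.66 + 10.296 = 298.96 kPa.
Net ultimate: q_net = 298.96 − 10.296 = 288.66 kPa.
q_all(net) = 288.66 / 3 = 96.221 kPa.

q_all(net) ≈ 95 kPa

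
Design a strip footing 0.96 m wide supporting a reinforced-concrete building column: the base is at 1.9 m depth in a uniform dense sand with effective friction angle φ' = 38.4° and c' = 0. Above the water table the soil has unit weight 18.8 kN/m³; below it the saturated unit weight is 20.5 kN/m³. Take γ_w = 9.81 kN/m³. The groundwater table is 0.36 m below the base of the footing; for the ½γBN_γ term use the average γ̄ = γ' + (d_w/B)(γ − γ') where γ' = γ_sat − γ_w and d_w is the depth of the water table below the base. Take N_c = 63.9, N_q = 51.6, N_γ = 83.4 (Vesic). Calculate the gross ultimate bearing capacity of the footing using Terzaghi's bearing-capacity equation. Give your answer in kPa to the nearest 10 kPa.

Effective surcharge at the founding depth q = γ·D_f = 18.8 × 1.9 = 35.72 kPa.
With d_w = 0.36 m < B, γ̄ = 10.69 + (0.36/0.96) × (18.8 − 10.69) = 13.731 kN/m³.
q_ult = q·N_q + 0.5·γ·B·N_γ
     = 35.72 × 51.6 + 0.5 × 13.731 × 0.96 × 83.4
     = 1843.2 + 549.69 = 2392.8 kPa.

q_ult ≈ 2390 kPa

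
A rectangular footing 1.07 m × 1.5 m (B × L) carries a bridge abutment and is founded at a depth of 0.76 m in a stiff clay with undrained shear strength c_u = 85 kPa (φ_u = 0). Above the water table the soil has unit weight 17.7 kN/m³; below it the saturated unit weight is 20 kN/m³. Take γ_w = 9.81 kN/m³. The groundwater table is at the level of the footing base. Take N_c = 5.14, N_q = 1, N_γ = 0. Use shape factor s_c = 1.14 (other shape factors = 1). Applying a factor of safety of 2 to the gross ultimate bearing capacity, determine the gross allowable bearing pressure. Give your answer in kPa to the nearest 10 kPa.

q_all ≈ 260 kPa

Effective surcharge at the founding depth q = γ·D_f = 17.7 × 0.76 = 13.452 kPa.
q_ult = c·N_c·s_c + q·N_q
     = 85 × 5.14 × 1.14 + 13.452 × 1
     = 498.07 + 13.452 = 511.52 kPa.
q_all = q_ult / FS = 511.52 / 2 = 255.76 kPa.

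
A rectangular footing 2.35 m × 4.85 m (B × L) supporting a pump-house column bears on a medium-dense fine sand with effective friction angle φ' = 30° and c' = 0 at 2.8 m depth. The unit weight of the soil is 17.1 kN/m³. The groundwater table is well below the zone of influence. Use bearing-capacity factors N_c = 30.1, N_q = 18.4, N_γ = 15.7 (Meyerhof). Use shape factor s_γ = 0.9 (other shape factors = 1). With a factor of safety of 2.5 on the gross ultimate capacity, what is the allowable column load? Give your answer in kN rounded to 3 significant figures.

P_all ≈ 5310 kN

q = γ·D_f = 17.1 × 2.8 = 47.88 kPa.
q·N_q = 47.88 × 18.4 = 880.99 kPa
0.5·γ·B·N_γ·s_γ = 0.5 × 17.1 × 2.35 × 15.7 × 0.9 = 283.91 kPa
q_ult = 880.99 + 283.91 = 1164.9 kPa.
Gross allowable pressure q_all = 1164.9 / 2.5 = 465.96 kPa.
Footing area = 11.3975 m², so allowable column load = 465.96 × 11.3975 = 5310.8 kN.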